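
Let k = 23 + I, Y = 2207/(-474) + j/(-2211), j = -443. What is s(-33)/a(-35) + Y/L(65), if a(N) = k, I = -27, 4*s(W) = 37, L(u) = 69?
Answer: -152794159/64278192 ≈ -2.3771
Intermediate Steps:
s(W) = 37/4 (s(W) = (¼)*37 = 37/4)
Y = -518855/116446 (Y = 2207/(-474) - 443/(-2211) = 2207*(-1/474) - 443*(-1/2211) = -2207/474 + 443/2211 = -518855/116446 ≈ -4.4558)
k = -4 (k = 23 - 27 = -4)
a(N) = -4
s(-33)/a(-35) + Y/L(65) = (37/4)/(-4) - 518855/116446/69 = (37/4)*(-¼) - 518855/116446*1/69 = -37/16 - 518855/8034774 = -152794159/64278192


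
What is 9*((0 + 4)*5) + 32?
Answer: 212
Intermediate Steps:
9*((0 + 4)*5) + 32 = 9*(4*5) + 32 = 9*20 + 32 = 180 + 32 = 212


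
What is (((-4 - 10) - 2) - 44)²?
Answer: 3600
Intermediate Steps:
(((-4 - 10) - 2) - 44)² = ((-14 - 2) - 44)² = (-16 - 44)² = (-60)² = 3600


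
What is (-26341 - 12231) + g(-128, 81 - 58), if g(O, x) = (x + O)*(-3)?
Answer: -38257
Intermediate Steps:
g(O, x) = -3*O - 3*x (g(O, x) = (O + x)*(-3) = -3*O - 3*x)
(-26341 - 12231) + g(-128, 81 - 58) = (-26341 - 12231) + (-3*(-128) - 3*(81 - 58)) = -38572 + (384 - 3*23) = -38572 + (384 - 69) = -38572 + 315 = -38257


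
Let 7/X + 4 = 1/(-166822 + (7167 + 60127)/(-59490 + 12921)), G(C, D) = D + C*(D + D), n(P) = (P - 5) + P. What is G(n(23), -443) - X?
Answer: -1142551508329389/31075250617 ≈ -36767.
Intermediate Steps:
n(P) = -5 + 2*P (n(P) = (-5 + P) + P = -5 + 2*P)
G(C, D) = D + 2*C*D (G(C, D) = D + C*(2*D) = D + 2*C*D)
X = -54381607084/31075250617 (X = 7/(-4 + 1/(-166822 + (7167 + 60127)/(-59490 + 12921))) = 7/(-4 + 1/(-166822 + 67294/(-46569))) = 7/(-4 + 1/(-166822 + 67294*(-1/46569))) = 7/(-4 + 1/(-166822 - 67294/46569)) = 7/(-4 + 1/(-7768801012/46569)) = 7/(-4 - 46569/7768801012) = 7/(-31075250617/7768801012) = 7*(-7768801012/31075250617) = -54381607084/31075250617 ≈ -1.7500)
G(n(23), -443) - X = -443*(1 + 2*(-5 + 2*23)) - 1*(-54381607084/31075250617) = -443*(1 + 2*(-5 + 46)) + 54381607084/31075250617 = -443*(1 + 2*41) + 54381607084/31075250617 = -443*(1 + 82) + 54381607084/31075250617 = -443*83 + 54381607084/31075250617 = -36769 + 54381607084/31075250617 = -1142551508329389/31075250617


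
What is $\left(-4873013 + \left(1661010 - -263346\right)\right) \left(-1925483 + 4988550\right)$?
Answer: $-9031933951019$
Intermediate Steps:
$\left(-4873013 + \left(1661010 - -263346\right)\right) \left(-1925483 + 4988550\right) = \left(-4873013 + \left(1661010 + 263346\right)\right) 3063067 = \left(-4873013 + 1924356\right) 3063067 = \left(-2948657\right) 3063067 = -9031933951019$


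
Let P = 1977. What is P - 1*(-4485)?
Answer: 6462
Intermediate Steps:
P - 1*(-4485) = 1977 - 1*(-4485) = 1977 + 4485 = 6462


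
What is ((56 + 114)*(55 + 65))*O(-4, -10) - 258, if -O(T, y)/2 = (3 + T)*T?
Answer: -163458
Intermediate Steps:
O(T, y) = -2*T*(3 + T) (O(T, y) = -2*(3 + T)*T = -2*T*(3 + T))
((56 + 114)*(55 + 65))*O(-4, -10) - 258 = ((56 + 114)*(55 + 65))*(-2*(-4)*(3 - 4)) - 258 = (170*120)*(-2*(-4)*(-1)) - 258 = 20400*(-8) - 258 = -163200 - 258 = -163458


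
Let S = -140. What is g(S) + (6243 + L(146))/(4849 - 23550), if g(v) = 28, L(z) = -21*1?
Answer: 517406/18701 ≈ 27.667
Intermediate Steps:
L(z) = -21
g(S) + (6243 + L(146))/(4849 - 23550) = 28 + (6243 - 21)/(4849 - 23550) = 28 + 6222/(-18701) = 28 + 6222*(-1/18701) = 28 - 6222/18701 = 517406/18701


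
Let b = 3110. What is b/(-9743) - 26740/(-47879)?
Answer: 111624130/466485097 ≈ 0.23929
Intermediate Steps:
b/(-9743) - 26740/(-47879) = 3110/(-9743) - 26740/(-47879) = 3110*(-1/9743) - 26740*(-1/47879) = -3110/9743 + 26740/47879 = 111624130/466485097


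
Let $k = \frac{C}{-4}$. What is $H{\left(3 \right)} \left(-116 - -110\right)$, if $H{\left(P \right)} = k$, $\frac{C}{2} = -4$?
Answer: $-12$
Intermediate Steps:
$C = -8$ ($C = 2 \left(-4\right) = -8$)
$k = 2$ ($k = - \frac{8}{-4} = \left(-8\right) \left(- \frac{1}{4}\right) = 2$)
$H{\left(P \right)} = 2$
$H{\left(3 \right)} \left(-116 - -110\right) = 2 \left(-116 - -110\right) = 2 \left(-116 + 110\right) = 2 \left(-6\right) = -12$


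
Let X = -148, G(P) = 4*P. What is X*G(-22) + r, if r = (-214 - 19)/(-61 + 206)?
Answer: 1888247/145 ≈ 13022.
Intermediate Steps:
r = -233/145 ≈ -1.6069
X*G(-22) + r = -592*(-22) - 233/145 = -148*(-88) - 233/145 = 13024 - 233/145 = 1888247/145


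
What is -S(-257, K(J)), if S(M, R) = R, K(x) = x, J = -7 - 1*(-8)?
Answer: -1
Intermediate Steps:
J = 1 (J = -7 + 8 = 1)
-S(-257, K(J)) = -1*1 = -1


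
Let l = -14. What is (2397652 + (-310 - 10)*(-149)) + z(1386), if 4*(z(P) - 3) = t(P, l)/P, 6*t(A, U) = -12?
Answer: 6778468619/2772 ≈ 2.4453e+6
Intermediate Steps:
t(A, U) = -2 (t(A, U) = (⅙)*(-12) = -2)
z(P) = 3 - 1/(2*P) (z(P) = 3 + (-2/P)/4 = 3 - 1/(2*P))
(2397652 + (-310 - 10)*(-149)) + z(1386) = (2397652 + (-310 - 10)*(-149)) + (3 - ½/1386) = (2397652 - 320*(-149)) + (3 - ½*1/1386) = (2397652 + 47680) + (3 - 1/2772) = 2445332 + 8315/2772 = 6778468619/2772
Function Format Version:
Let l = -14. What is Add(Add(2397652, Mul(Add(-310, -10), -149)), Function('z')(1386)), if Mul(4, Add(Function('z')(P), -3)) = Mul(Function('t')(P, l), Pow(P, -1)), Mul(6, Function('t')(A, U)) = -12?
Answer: Rational(6778468619, 2772) ≈ 2.4453e+6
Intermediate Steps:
Function('t')(A, U) = -2 (Function('t')(A, U) = Mul(Rational(1, 6), -12) = -2)
Function('z')(P) = Add(3, Mul(Rational(-1, 2), Pow(P, -1))) (Function('z')(P) = Add(3, Mul(Rational(1, 4), Mul(-2, Pow(P, -1)))) = Add(3, Mul(Rational(-1, 2), Pow(P, -1))))
Add(Add(2397652, Mul(Add(-310, -10), -149)), Function('z')(1386)) = Add(Add(2397652, Mul(Add(-310, -10), -149)), Add(3, Mul(Rational(-1, 2), Pow(1386, -1)))) = Add(Add(2397652, Mul(-320, -149)), Add(3, Mul(Rational(-1, 2), Rational(1, 1386)))) = Add(Add(2397652, 47680), Add(3, Rational(-1, 2772))) = Add(2445332, Rational(8315, 2772)) = Rational(6778468619, 2772)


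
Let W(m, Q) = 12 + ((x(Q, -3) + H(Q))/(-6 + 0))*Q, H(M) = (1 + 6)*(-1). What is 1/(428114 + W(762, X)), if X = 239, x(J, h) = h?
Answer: 3/1285573 ≈ 2.3336e-6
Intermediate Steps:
H(M) = -7 (H(M) = 7*(-1) = -7)
W(m, Q) = 12 + 5*Q/3 (W(m, Q) = 12 + ((-3 - 7)/(-6 + 0))*Q = 12 + (-10/(-6))*Q = 12 + (-10*(-⅙))*Q = 12 + 5*Q/3)
1/(428114 + W(762, X)) = 1/(428114 + (12 + (5/3)*239)) = 1/(428114 + (12 + 1195/3)) = 1/(428114 + 1231/3) = 1/(1285573/3) = 3/1285573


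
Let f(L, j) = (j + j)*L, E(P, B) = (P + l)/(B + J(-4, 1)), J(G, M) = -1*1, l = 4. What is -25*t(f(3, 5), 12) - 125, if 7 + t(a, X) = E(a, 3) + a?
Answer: -1125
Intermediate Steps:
J(G, M) = -1
E(P, B) = (4 + P)/(-1 + B) (E(P, B) = (P + 4)/(B - 1) = (4 + P)/(-1 + B))
f(L, j) = 2*L*j (f(L, j) = (2*j)*L = 2*L*j)
t(a, X) = -5 + 3*a/2 (t(a, X) = -7 + ((4 + a)/(-1 + 3) + a) = -7 + ((4 + a)/2 + a) = -7 + ((2 + a/2) + a) = -7 + (2 + 3*a/2) = -5 + 3*a/2)
-25*t(f(3, 5), 12) - 125 = -25*(-5 + 3*(2*3*5)/2) - 125 = -25*(-5 + (3/2)*30) - 125 = -25*(-5 + 45) - 125 = -25*40 - 125 = -1000 - 125 = -1125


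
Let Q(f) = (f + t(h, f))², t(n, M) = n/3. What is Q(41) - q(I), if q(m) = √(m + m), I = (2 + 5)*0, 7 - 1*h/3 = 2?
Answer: 2116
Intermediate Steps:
h = 15 (h = 21 - 3*2 = 21 - 6 = 15)
t(n, M) = n/3 (t(n, M) = n*(⅓) = n/3)
Q(f) = (5 + f)² (Q(f) = (f + (⅓)*15)² = (f + 5)² = (5 + f)²)
I = 0 (I = 7*0 = 0)
q(m) = √2*√m (q(m) = √(2*m) = √2*√m)
Q(41) - q(I) = (5 + 41)² - √2*√0 = 46² - √2*0 = 2116 - 1*0 = 2116 + 0 = 2116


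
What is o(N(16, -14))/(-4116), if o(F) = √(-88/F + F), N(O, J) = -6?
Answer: -√78/12348 ≈ -0.00071524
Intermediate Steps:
o(F) = √(F - 88/F)
o(N(16, -14))/(-4116) = √(-6 - 88/(-6))/(-4116) = √(-6 - 88*(-⅙))*(-1/4116) = √(-6 + 44/3)*(-1/4116) = √(26/3)*(-1/4116) = (√78/3)*(-1/4116) = -√78/12348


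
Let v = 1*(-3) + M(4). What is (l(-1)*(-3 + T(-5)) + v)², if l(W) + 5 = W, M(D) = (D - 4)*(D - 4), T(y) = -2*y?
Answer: 2025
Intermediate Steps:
M(D) = (-4 + D)² (M(D) = (-4 + D)*(-4 + D) = (-4 + D)²)
l(W) = -5 + W
v = -3 (v = 1*(-3) + (-4 + 4)² = -3 + 0² = -3 + 0 = -3)
(l(-1)*(-3 + T(-5)) + v)² = ((-5 - 1)*(-3 - 2*(-5)) - 3)² = (-6*(-3 + 10) - 3)² = (-6*7 - 3)² = (-42 - 3)² = (-45)² = 2025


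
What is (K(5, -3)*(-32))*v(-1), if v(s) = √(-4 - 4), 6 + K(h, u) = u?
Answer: 576*I*√2 ≈ 814.59*I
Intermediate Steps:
K(h, u) = -6 + u
v(s) = 2*I*√2 (v(s) = √(-8) = 2*I*√2)
(K(5, -3)*(-32))*v(-1) = ((-6 - 3)*(-32))*(2*I*√2) = (-9*(-32))*(2*I*√2) = 288*(2*I*√2) = 576*I*√2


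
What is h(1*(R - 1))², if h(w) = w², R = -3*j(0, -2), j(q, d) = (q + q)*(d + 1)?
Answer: 1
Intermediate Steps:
j(q, d) = 2*q*(1 + d) (j(q, d) = (2*q)*(1 + d) = 2*q*(1 + d))
R = 0 (R = -6*0*(1 - 2) = -6*0*(-1) = -3*0 = 0)
h(1*(R - 1))² = ((1*(0 - 1))²)² = ((1*(-1))²)² = ((-1)²)² = 1² = 1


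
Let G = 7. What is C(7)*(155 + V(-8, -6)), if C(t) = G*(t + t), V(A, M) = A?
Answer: 14406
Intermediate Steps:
C(t) = 14*t (C(t) = 7*(t + t) = 7*(2*t) = 14*t)
C(7)*(155 + V(-8, -6)) = (14*7)*(155 - 8) = 98*147 = 14406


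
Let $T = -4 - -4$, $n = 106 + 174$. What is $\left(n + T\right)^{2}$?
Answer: $78400$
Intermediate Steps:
$n = 280$
$T = 0$ ($T = -4 + 4 = 0$)
$\left(n + T\right)^{2} = \left(280 + 0\right)^{2} = 280^{2} = 78400$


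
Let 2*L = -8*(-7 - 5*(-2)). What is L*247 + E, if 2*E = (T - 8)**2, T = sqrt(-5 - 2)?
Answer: -2964 + (8 - I*sqrt(7))**2/2 ≈ -2935.5 - 21.166*I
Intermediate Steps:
L = -12 (L = (-8*(-7 - 5*(-2)))/2 = (-8*(-7 + 10))/2 = (-8*3)/2 = (1/2)*(-24) = -12)
T = I*sqrt(7) (T = sqrt(-7) = I*sqrt(7) ≈ 2.6458*I)
E = (-8 + I*sqrt(7))**2/2 (E = (I*sqrt(7) - 8)**2/2 = (-8 + I*sqrt(7))**2/2 ≈ 28.5 - 21.166*I)
L*247 + E = -12*247 + (8 - I*sqrt(7))**2/2 = -2964 + (8 - I*sqrt(7))**2/2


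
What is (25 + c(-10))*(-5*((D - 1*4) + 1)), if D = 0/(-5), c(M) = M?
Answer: 225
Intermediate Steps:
D = 0 (D = 0*(-⅕) = 0)
(25 + c(-10))*(-5*((D - 1*4) + 1)) = (25 - 10)*(-5*((0 - 1*4) + 1)) = 15*(-5*((0 - 4) + 1)) = 15*(-5*(-4 + 1)) = 15*(-5*(-3)) = 15*15 = 225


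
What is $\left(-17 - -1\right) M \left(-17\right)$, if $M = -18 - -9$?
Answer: $-2448$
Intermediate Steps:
$M = -9$ ($M = -18 + 9 = -9$)
$\left(-17 - -1\right) M \left(-17\right) = \left(-17 - -1\right) \left(-9\right) \left(-17\right) = \left(-17 + 1\right) \left(-9\right) \left(-17\right) = \left(-16\right) \left(-9\right) \left(-17\right) = 144 \left(-17\right) = -2448$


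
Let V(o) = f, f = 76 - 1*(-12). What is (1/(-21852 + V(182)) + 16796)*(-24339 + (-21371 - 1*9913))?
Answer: -20332884358089/21764 ≈ -9.3424e+8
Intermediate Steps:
f = 88 (f = 76 + 12 = 88)
V(o) = 88
(1/(-21852 + V(182)) + 16796)*(-24339 + (-21371 - 1*9913)) = (1/(-21852 + 88) + 16796)*(-24339 + (-21371 - 1*9913)) = (1/(-21764) + 16796)*(-24339 + (-21371 - 9913)) = (-1/21764 + 16796)*(-24339 - 31284) = (365548143/21764)*(-55623) = -20332884358089/21764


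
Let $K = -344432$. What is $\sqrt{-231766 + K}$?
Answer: $3 i \sqrt{64022} \approx 759.08 i$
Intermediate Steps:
$\sqrt{-231766 + K} = \sqrt{-231766 - 344432} = \sqrt{-576198} = 3 i \sqrt{64022}$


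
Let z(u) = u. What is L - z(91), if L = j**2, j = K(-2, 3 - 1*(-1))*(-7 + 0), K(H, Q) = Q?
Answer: 693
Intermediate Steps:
j = -28 (j = (3 - 1*(-1))*(-7 + 0) = (3 + 1)*(-7) = 4*(-7) = -28)
L = 784 (L = (-28)**2 = 784)
L - z(91) = 784 - 1*91 = 784 - 91 = 693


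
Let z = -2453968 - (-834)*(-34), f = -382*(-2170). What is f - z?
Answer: 3311264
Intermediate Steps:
f = 828940
z = -2482324 (z = -2453968 - 1*28356 = -2453968 - 28356 = -2482324)
f - z = 828940 - 1*(-2482324) = 828940 + 2482324 = 3311264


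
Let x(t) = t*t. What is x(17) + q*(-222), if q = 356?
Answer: -78743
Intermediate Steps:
x(t) = t²
x(17) + q*(-222) = 17² + 356*(-222) = 289 - 79032 = -78743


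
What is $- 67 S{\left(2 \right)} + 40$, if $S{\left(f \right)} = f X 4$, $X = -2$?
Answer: $1112$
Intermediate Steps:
$S{\left(f \right)} = - 8 f$ ($S{\left(f \right)} = f \left(-2\right) 4 = - 2 f 4 = - 8 f$)
$- 67 S{\left(2 \right)} + 40 = - 67 \left(\left(-8\right) 2\right) + 40 = \left(-67\right) \left(-16\right) + 40 = 1072 + 40 = 1112$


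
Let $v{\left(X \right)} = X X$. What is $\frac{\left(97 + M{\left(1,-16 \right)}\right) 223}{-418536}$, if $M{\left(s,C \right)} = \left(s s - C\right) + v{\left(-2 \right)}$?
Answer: $- \frac{13157}{209268} \approx -0.062872$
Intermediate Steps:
$v{\left(X \right)} = X^{2}$
$M{\left(s,C \right)} = 4 + s^{2} - C$ ($M{\left(s,C \right)} = \left(s s - C\right) + \left(-2\right)^{2} = \left(s^{2} - C\right) + 4 = 4 + s^{2} - C$)
$\frac{\left(97 + M{\left(1,-16 \right)}\right) 223}{-418536} = \frac{\left(97 + \left(4 + 1^{2} - -16\right)\right) 223}{-418536} = \left(97 + \left(4 + 1 + 16\right)\right) 223 \left(- \frac{1}{418536}\right) = \left(97 + 21\right) 223 \left(- \frac{1}{418536}\right) = 118 \cdot 223 \left(- \frac{1}{418536}\right) = 26314 \left(- \frac{1}{418536}\right) = - \frac{13157}{209268}$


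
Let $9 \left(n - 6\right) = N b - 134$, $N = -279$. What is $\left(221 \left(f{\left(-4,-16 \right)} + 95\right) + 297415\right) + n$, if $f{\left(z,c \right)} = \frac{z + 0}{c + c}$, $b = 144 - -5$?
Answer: $\frac{22594301}{72} \approx 3.1381 \cdot 10^{5}$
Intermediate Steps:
$b = 149$ ($b = 144 + 5 = 149$)
$f{\left(z,c \right)} = \frac{z}{2 c}$
$n = - \frac{41651}{9}$ ($n = 6 + \frac{\left(-279\right) 149 - 134}{9} = 6 + \frac{-41571 - 134}{9} = 6 + \frac{1}{9} \left(-41705\right) = 6 - \frac{41705}{9} = - \frac{41651}{9} \approx -4627.9$)
$\left(221 \left(f{\left(-4,-16 \right)} + 95\right) + 297415\right) + n = \left(221 \left(\frac{1}{2} \left(-4\right) \frac{1}{-16} + 95\right) + 297415\right) - \frac{41651}{9} = \left(221 \left(\frac{1}{2} \left(-4\right) \left(- \frac{1}{16}\right) + 95\right) + 297415\right) - \frac{41651}{9} = \left(221 \left(\frac{1}{8} + 95\right) + 297415\right) - \frac{41651}{9} = \left(221 \cdot \frac{761}{8} + 297415\right) - \frac{41651}{9} = \left(\frac{168181}{8} + 297415\right) - \frac{41651}{9} = \frac{2547501}{8} - \frac{41651}{9} = \frac{22594301}{72}$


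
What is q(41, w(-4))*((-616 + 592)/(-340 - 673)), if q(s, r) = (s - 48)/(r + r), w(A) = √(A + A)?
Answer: 21*I*√2/1013 ≈ 0.029317*I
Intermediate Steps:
w(A) = √2*√A (w(A) = √(2*A) = √2*√A)
q(s, r) = (-48 + s)/(2*r) (q(s, r) = (-48 + s)/((2*r)) = (-48 + s)*(1/(2*r)) = (-48 + s)/(2*r))
q(41, w(-4))*((-616 + 592)/(-340 - 673)) = ((-48 + 41)/(2*((√2*√(-4)))))*((-616 + 592)/(-340 - 673)) = ((½)*(-7)/(√2*(2*I)))*(-24/(-1013)) = ((½)*(-7)/(2*I*√2))*(-24*(-1/1013)) = ((½)*(-I*√2/4)*(-7))*(24/1013) = (7*I*√2/8)*(24/1013) = 21*I*√2/1013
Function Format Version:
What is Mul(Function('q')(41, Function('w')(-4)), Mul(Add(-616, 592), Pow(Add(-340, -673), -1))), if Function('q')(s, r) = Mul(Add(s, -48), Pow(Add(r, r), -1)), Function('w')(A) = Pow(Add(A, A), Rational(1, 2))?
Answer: Mul(Rational(21, 1013), I, Pow(2, Rational(1, 2))) ≈ Mul(0.029317, I)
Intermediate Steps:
Function('w')(A) = Mul(Pow(2, Rational(1, 2)), Pow(A, Rational(1, 2))) (Function('w')(A) = Pow(Mul(2, A), Rational(1, 2)) = Mul(Pow(2, Rational(1, 2)), Pow(A, Rational(1, 2))))
Function('q')(s, r) = Mul(Rational(1, 2), Pow(r, -1), Add(-48, s)) (Function('q')(s, r) = Mul(Add(-48, s), Pow(Mul(2, r), -1)) = Mul(Add(-48, s), Mul(Rational(1, 2), Pow(r, -1))) = Mul(Rational(1, 2), Pow(r, -1), Add(-48, s)))
Mul(Function('q')(41, Function('w')(-4)), Mul(Add(-616, 592), Pow(Add(-340, -673), -1))) = Mul(Mul(Rational(1, 2), Pow(Mul(Pow(2, Rational(1, 2)), Pow(-4, Rational(1, 2))), -1), Add(-48, 41)), Mul(Add(-616, 592), Pow(Add(-340, -673), -1))) = Mul(Mul(Rational(1, 2), Pow(Mul(Pow(2, Rational(1, 2)), Mul(2, I)), -1), -7), Mul(-24, Pow(-1013, -1))) = Mul(Mul(Rational(1, 2), Pow(Mul(2, I, Pow(2, Rational(1, 2))), -1), -7), Mul(-24, Rational(-1, 1013))) = Mul(Mul(Rational(1, 2), Mul(Rational(-1, 4), I, Pow(2, Rational(1, 2))), -7), Rational(24, 1013)) = Mul(Mul(Rational(7, 8), I, Pow(2, Rational(1, 2))), Rational(24, 1013)) = Mul(Rational(21, 1013), I, Pow(2, Rational(1, 2)))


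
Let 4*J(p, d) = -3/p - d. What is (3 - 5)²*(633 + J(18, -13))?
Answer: 15269/6 ≈ 2544.8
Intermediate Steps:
J(p, d) = -3/(4*p) - d/4 (J(p, d) = (-3/p - d)/4 = (-d - 3/p)/4 = -3/(4*p) - d/4)
(3 - 5)²*(633 + J(18, -13)) = (3 - 5)²*(633 + (¼)*(-3 - 1*(-13)*18)/18) = (-2)²*(633 + (¼)*(1/18)*(-3 + 234)) = 4*(633 + (¼)*(1/18)*231) = 4*(633 + 77/24) = 4*(15269/24) = 15269/6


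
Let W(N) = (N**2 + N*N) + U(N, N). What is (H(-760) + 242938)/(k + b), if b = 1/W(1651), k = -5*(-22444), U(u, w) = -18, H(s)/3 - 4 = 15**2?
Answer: 1328142152000/611776756481 ≈ 2.1710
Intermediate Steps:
H(s) = 687 (H(s) = 12 + 3*15**2 = 12 + 3*225 = 12 + 675 = 687)
W(N) = -18 + 2*N**2 (W(N) = (N**2 + N*N) - 18 = (N**2 + N**2) - 18 = 2*N**2 - 18 = -18 + 2*N**2)
k = 112220
b = 1/5451584 (b = 1/(-18 + 2*1651**2) = 1/(-18 + 2*2725801) = 1/(-18 + 5451602) = 1/5451584 ≈ 1.8343e-7)
(H(-760) + 242938)/(k + b) = (687 + 242938)/(112220 + 1/5451584) = 243625/(611776756481/5451584) = 243625*(5451584/611776756481) = 1328142152000/611776756481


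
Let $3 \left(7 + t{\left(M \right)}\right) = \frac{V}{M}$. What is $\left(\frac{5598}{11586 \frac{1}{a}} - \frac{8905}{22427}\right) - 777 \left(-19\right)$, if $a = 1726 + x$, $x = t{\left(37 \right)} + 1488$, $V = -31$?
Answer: $\frac{26137387869474}{1602341869} \approx 16312.0$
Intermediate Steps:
$t{\left(M \right)} = -7 - \frac{31}{3 M}$ ($t{\left(M \right)} = -7 + \frac{\left(-31\right) \frac{1}{M}}{3} = -7 - \frac{31}{3 M}$)
$x = \frac{164360}{111}$ ($x = \left(-7 - \frac{31}{3 \cdot 37}\right) + 1488 = \left(-7 - \frac{31}{111}\right) + 1488 = - \frac{808}{111} + 1488 = \frac{164360}{111} \approx 1480.7$)
$a = \frac{355946}{111}$ ($a = 1726 + \frac{164360}{111} = \frac{355946}{111} \approx 3206.7$)
$\left(\frac{5598}{11586 \frac{1}{a}} - \frac{8905}{22427}\right) - 777 \left(-19\right) = \left(\frac{5598}{11586 \frac{1}{\frac{355946}{111}}} - \frac{8905}{22427}\right) - 777 \left(-19\right) = \left(\frac{5598}{11586 \cdot \frac{111}{355946}} - \frac{8905}{22427}\right) - -14763 = \left(\frac{5598}{\frac{643023}{177973}} - \frac{8905}{22427}\right) + 14763 = \left(5598 \cdot \frac{177973}{643023} - \frac{8905}{22427}\right) + 14763 = \left(\frac{110699206}{71447} - \frac{8905}{22427}\right) + 14763 = \frac{2482014857427}{1602341869} + 14763 = \frac{26137387869474}{1602341869}$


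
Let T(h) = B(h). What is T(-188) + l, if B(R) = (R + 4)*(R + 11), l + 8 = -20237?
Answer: 12323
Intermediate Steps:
l = -20245 (l = -8 - 20237 = -20245)
B(R) = (4 + R)*(11 + R)
T(h) = 44 + h**2 + 15*h
T(-188) + l = (44 + (-188)**2 + 15*(-188)) - 20245 = (44 + 35344 - 2820) - 20245 = 32568 - 20245 = 12323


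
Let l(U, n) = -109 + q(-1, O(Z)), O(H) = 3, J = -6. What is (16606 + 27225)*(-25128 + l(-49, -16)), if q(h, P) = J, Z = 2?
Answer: -1106425933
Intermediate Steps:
q(h, P) = -6
l(U, n) = -115 (l(U, n) = -109 - 6 = -115)
(16606 + 27225)*(-25128 + l(-49, -16)) = (16606 + 27225)*(-25128 - 115) = 43831*(-25243) = -1106425933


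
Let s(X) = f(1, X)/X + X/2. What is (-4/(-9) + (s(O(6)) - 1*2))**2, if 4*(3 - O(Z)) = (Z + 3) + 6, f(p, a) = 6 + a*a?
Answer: 591361/5184 ≈ 114.07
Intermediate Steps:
f(p, a) = 6 + a**2
O(Z) = 3/4 - Z/4 (O(Z) = 3 - ((Z + 3) + 6)/4 = 3 - ((3 + Z) + 6)/4 = 3 - (9 + Z)/4 = 3 + (-9/4 - Z/4) = 3/4 - Z/4)
s(X) = X/2 + (6 + X**2)/X (s(X) = (6 + X**2)/X + X/2 = X/2 + (6 + X**2)/X)
(-4/(-9) + (s(O(6)) - 1*2))**2 = (-4/(-9) + ((6/(3/4 - 1/4*6) + 3*(3/4 - 1/4*6)/2) - 1*2))**2 = (-4*(-1/9) + ((6/(3/4 - 3/2) + 3*(3/4 - 3/2)/2) - 2))**2 = (4/9 + ((6/(-3/4) + (3/2)*(-3/4)) - 2))**2 = (4/9 + ((6*(-4/3) - 9/8) - 2))**2 = (4/9 + ((-8 - 9/8) - 2))**2 = (4/9 + (-73/8 - 2))**2 = (4/9 - 89/8)**2 = (-769/72)**2 = 591361/5184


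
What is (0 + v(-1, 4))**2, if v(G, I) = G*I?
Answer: 16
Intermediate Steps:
(0 + v(-1, 4))**2 = (0 - 1*4)**2 = (0 - 4)**2 = (-4)**2 = 16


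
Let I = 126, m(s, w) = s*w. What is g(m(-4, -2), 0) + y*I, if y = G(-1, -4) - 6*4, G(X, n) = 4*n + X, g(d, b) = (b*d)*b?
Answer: -5166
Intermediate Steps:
g(d, b) = d*b**2
G(X, n) = X + 4*n
y = -41 (y = (-1 + 4*(-4)) - 6*4 = (-1 - 16) - 24 = -17 - 24 = -41)
g(m(-4, -2), 0) + y*I = -4*(-2)*0**2 - 41*126 = 8*0 - 5166 = 0 - 5166 = -5166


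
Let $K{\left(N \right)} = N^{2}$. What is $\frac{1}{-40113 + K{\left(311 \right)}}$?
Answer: $\frac{1}{56608} \approx 1.7665 \cdot 10^{-5}$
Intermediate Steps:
$\frac{1}{-40113 + K{\left(311 \right)}} = \frac{1}{-40113 + 311^{2}} = \frac{1}{-40113 + 96721} = \frac{1}{56608}$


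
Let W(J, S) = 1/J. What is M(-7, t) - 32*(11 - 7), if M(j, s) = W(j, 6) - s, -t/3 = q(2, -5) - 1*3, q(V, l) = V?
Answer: -918/7 ≈ -131.14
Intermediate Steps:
t = 3 (t = -3*(2 - 1*3) = -3*(2 - 3) = -3*(-1) = 3)
M(j, s) = 1/j - s
M(-7, t) - 32*(11 - 7) = (1/(-7) - 1*3) - 32*(11 - 7) = (-⅐ - 3) - 32*4 = -22/7 - 1*128 = -22/7 - 128 = -918/7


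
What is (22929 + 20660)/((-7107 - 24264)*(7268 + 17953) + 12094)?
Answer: -43589/791195897 ≈ -5.5093e-5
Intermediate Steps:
(22929 + 20660)/((-7107 - 24264)*(7268 + 17953) + 12094) = 43589/(-31371*25221 + 12094) = 43589/(-791207991 + 12094) = 43589/(-791195897) = 43589*(-1/791195897) = -43589/791195897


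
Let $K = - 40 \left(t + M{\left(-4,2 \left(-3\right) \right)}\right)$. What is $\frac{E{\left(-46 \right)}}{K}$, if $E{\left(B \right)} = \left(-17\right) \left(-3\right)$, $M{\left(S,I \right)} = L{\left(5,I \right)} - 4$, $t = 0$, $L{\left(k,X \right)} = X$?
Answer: $\frac{51}{400} \approx 0.1275$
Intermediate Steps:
$M{\left(S,I \right)} = -4 + I$ ($M{\left(S,I \right)} = I - 4 = -4 + I$)
$K = 400$ ($K = - 40 \left(0 + \left(-4 + 2 \left(-3\right)\right)\right) = - 40 \left(0 - 10\right) = \left(-40\right) \left(-10\right) = 400$)
$E{\left(B \right)} = 51$
$\frac{E{\left(-46 \right)}}{K} = \frac{51}{400}$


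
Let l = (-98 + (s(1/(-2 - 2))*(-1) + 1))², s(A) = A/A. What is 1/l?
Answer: 1/9604 ≈ 0.00010412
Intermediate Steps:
s(A) = 1
l = 9604 (l = (-98 + (1*(-1) + 1))² = (-98 + (-1 + 1))² = (-98 + 0)² = (-98)² = 9604)
1/l = 1/9604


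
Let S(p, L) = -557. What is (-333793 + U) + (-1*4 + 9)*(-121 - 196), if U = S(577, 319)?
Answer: -335935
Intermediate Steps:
U = -557
(-333793 + U) + (-1*4 + 9)*(-121 - 196) = (-333793 - 557) + (-1*4 + 9)*(-121 - 196) = -334350 + (-4 + 9)*(-317) = -334350 + 5*(-317) = -334350 - 1585 = -335935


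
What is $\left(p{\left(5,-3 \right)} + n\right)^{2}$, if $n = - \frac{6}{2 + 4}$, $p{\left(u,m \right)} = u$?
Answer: $16$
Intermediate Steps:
$n = -1$ ($n = - \frac{6}{6} = \left(-6\right) \frac{1}{6} = -1$)
$\left(p{\left(5,-3 \right)} + n\right)^{2} = \left(5 - 1\right)^{2} = 4^{2} = 16$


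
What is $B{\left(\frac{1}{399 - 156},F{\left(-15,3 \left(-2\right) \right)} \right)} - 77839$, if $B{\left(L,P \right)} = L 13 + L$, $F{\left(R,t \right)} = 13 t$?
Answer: $- \frac{18914863}{243} \approx -77839.0$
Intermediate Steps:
$B{\left(L,P \right)} = 14 L$ ($B{\left(L,P \right)} = 13 L + L = 14 L$)
$B{\left(\frac{1}{399 - 156},F{\left(-15,3 \left(-2\right) \right)} \right)} - 77839 = \frac{14}{399 - 156} - 77839 = \frac{14}{243} - 77839 = - \frac{18914863}{243}$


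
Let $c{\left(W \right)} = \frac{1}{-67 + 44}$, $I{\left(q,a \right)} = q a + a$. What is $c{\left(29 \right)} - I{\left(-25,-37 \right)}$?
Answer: $- \frac{20425}{23} \approx -888.04$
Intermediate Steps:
$I{\left(q,a \right)} = a + a q$ ($I{\left(q,a \right)} = a q + a = a + a q$)
$c{\left(W \right)} = - \frac{1}{23}$ ($c{\left(W \right)} = \frac{1}{-23} = - \frac{1}{23}$)
$c{\left(29 \right)} - I{\left(-25,-37 \right)} = - \frac{1}{23} - - 37 \left(1 - 25\right) = - \frac{1}{23} - \left(-37\right) \left(-24\right) = - \frac{1}{23} - 888 = - \frac{20425}{23}$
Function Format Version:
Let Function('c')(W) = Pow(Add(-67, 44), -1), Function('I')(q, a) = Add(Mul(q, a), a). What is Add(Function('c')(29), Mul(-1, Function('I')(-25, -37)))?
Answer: Rational(-20425, 23) ≈ -888.04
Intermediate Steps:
Function('I')(q, a) = Add(a, Mul(a, q)) (Function('I')(q, a) = Add(Mul(a, q), a) = Add(a, Mul(a, q)))
Function('c')(W) = Rational(-1, 23) (Function('c')(W) = Pow(-23, -1) = Rational(-1, 23))
Add(Function('c')(29), Mul(-1, Function('I')(-25, -37))) = Add(Rational(-1, 23), Mul(-1, Mul(-37, Add(1, -25)))) = Add(Rational(-1, 23), Mul(-1, Mul(-37, -24))) = Add(Rational(-1, 23), Mul(-1, 888)) = Add(Rational(-1, 23), -888) = Rational(-20425, 23)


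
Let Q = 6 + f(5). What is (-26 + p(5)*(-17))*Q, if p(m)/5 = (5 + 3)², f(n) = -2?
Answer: -21864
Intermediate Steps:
p(m) = 320 (p(m) = 5*(5 + 3)² = 5*8² = 5*64 = 320)
Q = 4 (Q = 6 - 2 = 4)
(-26 + p(5)*(-17))*Q = (-26 + 320*(-17))*4 = (-26 - 5440)*4 = -5466*4 = -21864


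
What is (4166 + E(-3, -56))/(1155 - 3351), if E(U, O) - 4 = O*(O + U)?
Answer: -3737/1098 ≈ -3.4035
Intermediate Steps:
E(U, O) = 4 + O*(O + U)
(4166 + E(-3, -56))/(1155 - 3351) = (4166 + (4 + (-56)**2 - 56*(-3)))/(1155 - 3351) = (4166 + (4 + 3136 + 168))/(-2196) = (4166 + 3308)*(-1/2196) = 7474*(-1/2196) = -3737/1098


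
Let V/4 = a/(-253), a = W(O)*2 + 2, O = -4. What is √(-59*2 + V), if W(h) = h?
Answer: I*√7546990/253 ≈ 10.858*I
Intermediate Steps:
a = -6 (a = -4*2 + 2 = -8 + 2 = -6)
V = 24/253 (V = 4*(-6/(-253)) = 4*(-6*(-1/253)) = 4*(6/253) = 24/253 ≈ 0.094862)
√(-59*2 + V) = √(-59*2 + 24/253) = √(-118 + 24/253) = √(-29830/253) = I*√7546990/253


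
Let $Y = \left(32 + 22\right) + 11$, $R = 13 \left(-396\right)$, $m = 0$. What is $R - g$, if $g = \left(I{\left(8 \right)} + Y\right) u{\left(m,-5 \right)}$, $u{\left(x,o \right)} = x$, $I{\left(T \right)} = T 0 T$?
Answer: $-5148$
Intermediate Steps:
$I{\left(T \right)} = 0$ ($I{\left(T \right)} = 0 T = 0$)
$R = -5148$
$Y = 65$ ($Y = 54 + 11 = 65$)
$g = 0$ ($g = \left(0 + 65\right) 0 = 65 \cdot 0 = 0$)
$R - g = -5148 - 0 = -5148 + 0 = -5148$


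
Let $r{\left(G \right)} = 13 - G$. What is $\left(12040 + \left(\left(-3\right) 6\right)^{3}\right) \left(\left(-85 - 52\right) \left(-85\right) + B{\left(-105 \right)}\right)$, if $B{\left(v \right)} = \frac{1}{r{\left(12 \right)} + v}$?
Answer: $\frac{939797304}{13} \approx 7.2292 \cdot 10^{7}$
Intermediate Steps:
$B{\left(v \right)} = \frac{1}{1 + v}$ ($B{\left(v \right)} = \frac{1}{\left(13 - 12\right) + v} = \frac{1}{1 + v}$)
$\left(12040 + \left(\left(-3\right) 6\right)^{3}\right) \left(\left(-85 - 52\right) \left(-85\right) + B{\left(-105 \right)}\right) = \left(12040 + \left(\left(-3\right) 6\right)^{3}\right) \left(\left(-85 - 52\right) \left(-85\right) + \frac{1}{1 - 105}\right) = \left(12040 + \left(-18\right)^{3}\right) \left(\left(-137\right) \left(-85\right) + \frac{1}{-104}\right) = \left(12040 - 5832\right) \left(11645 - \frac{1}{104}\right) = 6208 \cdot \frac{1211079}{104} = \frac{939797304}{13}$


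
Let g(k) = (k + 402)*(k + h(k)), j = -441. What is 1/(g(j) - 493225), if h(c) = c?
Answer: -1/458827 ≈ -2.1795e-6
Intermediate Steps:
g(k) = 2*k*(402 + k) (g(k) = (k + 402)*(k + k) = (402 + k)*(2*k) = 2*k*(402 + k))
1/(g(j) - 493225) = 1/(2*(-441)*(402 - 441) - 493225) = 1/(2*(-441)*(-39) - 493225) = 1/(34398 - 493225) = 1/(-458827) = -1/458827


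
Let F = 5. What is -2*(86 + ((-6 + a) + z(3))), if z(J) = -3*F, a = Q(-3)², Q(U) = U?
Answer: -148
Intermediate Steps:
a = 9 (a = (-3)² = 9)
z(J) = -15 (z(J) = -3*5 = -15)
-2*(86 + ((-6 + a) + z(3))) = -2*(86 + ((-6 + 9) - 15)) = -2*(86 + (3 - 15)) = -2*(86 - 12) = -2*74 = -148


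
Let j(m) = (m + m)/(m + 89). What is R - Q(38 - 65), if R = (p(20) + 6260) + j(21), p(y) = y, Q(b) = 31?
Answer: 343716/55 ≈ 6249.4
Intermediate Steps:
j(m) = 2*m/(89 + m) (j(m) = (2*m)/(89 + m) = 2*m/(89 + m))
R = 345421/55 (R = (20 + 6260) + 2*21/(89 + 21) = 6280 + 2*21/110 = 6280 + 2*21*(1/110) = 6280 + 21/55 = 345421/55 ≈ 6280.4)
R - Q(38 - 65) = 345421/55 - 1*31 = 345421/55 - 31 = 343716/55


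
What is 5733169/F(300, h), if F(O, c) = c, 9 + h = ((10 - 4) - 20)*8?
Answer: -5733169/121 ≈ -47382.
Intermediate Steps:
h = -121 (h = -9 + ((10 - 4) - 20)*8 = -9 + (6 - 20)*8 = -9 - 14*8 = -9 - 112 = -121)
5733169/F(300, h) = 5733169/(-121) = 5733169*(-1/121) = -5733169/121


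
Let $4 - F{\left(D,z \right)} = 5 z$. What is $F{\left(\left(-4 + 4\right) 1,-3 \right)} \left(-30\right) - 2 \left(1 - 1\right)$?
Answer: $-570$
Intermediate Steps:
$F{\left(D,z \right)} = 4 - 5 z$
$F{\left(\left(-4 + 4\right) 1,-3 \right)} \left(-30\right) - 2 \left(1 - 1\right) = \left(4 - -15\right) \left(-30\right) - 2 \left(1 - 1\right) = \left(4 + 15\right) \left(-30\right) - 0 = 19 \left(-30\right) + 0 = -570 + 0 = -570$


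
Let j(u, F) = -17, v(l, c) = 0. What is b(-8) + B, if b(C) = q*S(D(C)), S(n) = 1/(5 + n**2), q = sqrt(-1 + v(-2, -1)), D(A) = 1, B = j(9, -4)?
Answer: -17 + I/6 ≈ -17.0 + 0.16667*I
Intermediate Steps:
B = -17
q = I (q = sqrt(-1 + 0) = sqrt(-1) = I ≈ 1.0*I)
b(C) = I/6 (b(C) = I/(5 + 1**2) = I/(5 + 1) = I/6)
b(-8) + B = I/6 - 17 = -17 + I/6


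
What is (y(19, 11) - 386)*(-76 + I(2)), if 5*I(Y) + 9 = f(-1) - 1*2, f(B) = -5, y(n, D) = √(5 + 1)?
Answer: 152856/5 - 396*√6/5 ≈ 30377.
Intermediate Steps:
y(n, D) = √6
I(Y) = -16/5 (I(Y) = -9/5 + (-5 - 1*2)/5 = -9/5 + (-5 - 2)/5 = -9/5 + (⅕)*(-7) = -9/5 - 7/5 = -16/5)
(y(19, 11) - 386)*(-76 + I(2)) = (√6 - 386)*(-76 - 16/5) = (-386 + √6)*(-396/5) = 152856/5 - 396*√6/5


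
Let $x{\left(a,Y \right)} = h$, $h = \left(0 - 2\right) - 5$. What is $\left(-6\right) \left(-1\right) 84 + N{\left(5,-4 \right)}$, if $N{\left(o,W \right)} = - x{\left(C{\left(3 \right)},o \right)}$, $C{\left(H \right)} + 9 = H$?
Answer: $511$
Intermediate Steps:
$C{\left(H \right)} = -9 + H$
$h = -7$ ($h = -2 - 5 = -7$)
$x{\left(a,Y \right)} = -7$
$N{\left(o,W \right)} = 7$ ($N{\left(o,W \right)} = \left(-1\right) \left(-7\right) = 7$)
$\left(-6\right) \left(-1\right) 84 + N{\left(5,-4 \right)} = \left(-6\right) \left(-1\right) 84 + 7 = 6 \cdot 84 + 7 = 504 + 7 = 511$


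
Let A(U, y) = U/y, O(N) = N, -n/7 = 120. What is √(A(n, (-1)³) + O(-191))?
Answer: √649 ≈ 25.475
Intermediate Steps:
n = -840 (n = -7*120 = -840)
√(A(n, (-1)³) + O(-191)) = √(-840/((-1)³) - 191) = √(-840/(-1) - 191) = √(-840*(-1) - 191) = √(840 - 191) = √649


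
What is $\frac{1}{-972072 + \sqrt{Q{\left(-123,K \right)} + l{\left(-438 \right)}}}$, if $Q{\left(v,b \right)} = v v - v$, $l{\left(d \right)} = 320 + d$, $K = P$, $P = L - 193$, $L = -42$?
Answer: $- \frac{21132}{20541825175} - \frac{\sqrt{15134}}{944923958050} \approx -1.0289 \cdot 10^{-6}$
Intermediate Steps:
$P = -235$ ($P = -42 - 193 = -235$)
$K = -235$
$Q{\left(v,b \right)} = v^{2} - v$
$\frac{1}{-972072 + \sqrt{Q{\left(-123,K \right)} + l{\left(-438 \right)}}} = \frac{1}{-972072 + \sqrt{- 123 \left(-1 - 123\right) + \left(320 - 438\right)}} = \frac{1}{-972072 + \sqrt{\left(-123\right) \left(-124\right) - 118}} = \frac{1}{-972072 + \sqrt{15252 - 118}} = \frac{1}{-972072 + \sqrt{15134}}$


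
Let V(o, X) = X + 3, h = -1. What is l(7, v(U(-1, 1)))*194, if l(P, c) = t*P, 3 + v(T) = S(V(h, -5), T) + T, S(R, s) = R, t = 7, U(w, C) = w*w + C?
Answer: 9506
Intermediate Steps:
U(w, C) = C + w² (U(w, C) = w² + C = C + w²)
V(o, X) = 3 + X
v(T) = -5 + T (v(T) = -3 + ((3 - 5) + T) = -3 + (-2 + T) = -5 + T)
l(P, c) = 7*P
l(7, v(U(-1, 1)))*194 = (7*7)*194 = 49*194 = 9506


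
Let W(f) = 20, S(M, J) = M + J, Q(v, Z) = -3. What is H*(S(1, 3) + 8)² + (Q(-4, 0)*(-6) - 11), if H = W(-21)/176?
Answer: 257/11 ≈ 23.364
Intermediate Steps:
S(M, J) = J + M
H = 5/44 (H = 20/176 = 20*(1/176) = 5/44 ≈ 0.11364)
H*(S(1, 3) + 8)² + (Q(-4, 0)*(-6) - 11) = 5*((3 + 1) + 8)²/44 + (-3*(-6) - 11) = 5*(4 + 8)²/44 + (18 - 11) = (5/44)*12² + 7 = (5/44)*144 + 7 = 180/11 + 7 = 257/11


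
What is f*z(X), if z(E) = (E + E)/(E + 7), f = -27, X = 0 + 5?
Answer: -45/2 ≈ -22.500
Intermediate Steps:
X = 5
z(E) = 2*E/(7 + E) (z(E) = (2*E)/(7 + E) = 2*E/(7 + E))
f*z(X) = -54*5/(7 + 5) = -54*5/12 = -27*⅚ = -45/2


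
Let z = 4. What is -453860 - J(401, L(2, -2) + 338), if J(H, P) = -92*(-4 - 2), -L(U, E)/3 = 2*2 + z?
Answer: -454412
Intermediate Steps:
L(U, E) = -24 (L(U, E) = -3*(2*2 + 4) = -3*(4 + 4) = -3*8 = -24)
J(H, P) = 552 (J(H, P) = -92*(-6) = -23*(-24) = 552)
-453860 - J(401, L(2, -2) + 338) = -453860 - 1*552 = -453860 - 552 = -454412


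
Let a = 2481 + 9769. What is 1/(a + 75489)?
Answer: 1/87739 ≈ 1.1397e-5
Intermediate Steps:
a = 12250
1/(a + 75489) = 1/(12250 + 75489) = 1/87739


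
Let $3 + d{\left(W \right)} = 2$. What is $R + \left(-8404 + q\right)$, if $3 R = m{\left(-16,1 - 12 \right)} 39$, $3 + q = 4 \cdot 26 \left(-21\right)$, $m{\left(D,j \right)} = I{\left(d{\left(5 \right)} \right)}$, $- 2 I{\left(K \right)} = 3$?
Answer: $- \frac{21221}{2} \approx -10611.0$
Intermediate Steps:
$d{\left(W \right)} = -1$ ($d{\left(W \right)} = -3 + 2 = -1$)
$I{\left(K \right)} = - \frac{3}{2}$ ($I{\left(K \right)} = \left(- \frac{1}{2}\right) 3 = - \frac{3}{2}$)
$m{\left(D,j \right)} = - \frac{3}{2}$
$q = -2187$ ($q = -3 + 4 \cdot 26 \left(-21\right) = -3 + 104 \left(-21\right) = -3 - 2184 = -2187$)
$R = - \frac{39}{2}$ ($R = \frac{\left(- \frac{3}{2}\right) 39}{3} = \frac{1}{3} \left(- \frac{117}{2}\right) = - \frac{39}{2} \approx -19.5$)
$R + \left(-8404 + q\right) = - \frac{39}{2} - 10591 = - \frac{21221}{2}$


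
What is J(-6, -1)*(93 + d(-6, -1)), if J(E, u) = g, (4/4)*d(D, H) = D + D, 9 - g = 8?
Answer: 81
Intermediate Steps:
g = 1 (g = 9 - 1*8 = 9 - 8 = 1)
d(D, H) = 2*D (d(D, H) = D + D = 2*D)
J(E, u) = 1
J(-6, -1)*(93 + d(-6, -1)) = 1*(93 + 2*(-6)) = 1*(93 - 12) = 1*81 = 81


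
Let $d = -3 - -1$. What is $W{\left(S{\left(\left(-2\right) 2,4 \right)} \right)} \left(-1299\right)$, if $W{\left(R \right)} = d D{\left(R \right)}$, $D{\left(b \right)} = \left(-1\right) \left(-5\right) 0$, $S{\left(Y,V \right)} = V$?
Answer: $0$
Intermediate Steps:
$D{\left(b \right)} = 0$ ($D{\left(b \right)} = 5 \cdot 0 = 0$)
$d = -2$ ($d = -3 + 1 = -2$)
$W{\left(R \right)} = 0$ ($W{\left(R \right)} = \left(-2\right) 0 = 0$)
$W{\left(S{\left(\left(-2\right) 2,4 \right)} \right)} \left(-1299\right) = 0 \left(-1299\right) = 0$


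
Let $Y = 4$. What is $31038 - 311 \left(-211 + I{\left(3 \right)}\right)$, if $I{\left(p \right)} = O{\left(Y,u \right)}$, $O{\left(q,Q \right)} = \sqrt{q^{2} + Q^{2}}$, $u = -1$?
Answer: $96659 - 311 \sqrt{17} \approx 95377.0$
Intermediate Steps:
$O{\left(q,Q \right)} = \sqrt{Q^{2} + q^{2}}$
$I{\left(p \right)} = \sqrt{17}$ ($I{\left(p \right)} = \sqrt{\left(-1\right)^{2} + 4^{2}} = \sqrt{1 + 16} = \sqrt{17}$)
$31038 - 311 \left(-211 + I{\left(3 \right)}\right) = 31038 - 311 \left(-211 + \sqrt{17}\right) = 31038 - \left(-65621 + 311 \sqrt{17}\right) = 31038 + \left(65621 - 311 \sqrt{17}\right) = 96659 - 311 \sqrt{17}$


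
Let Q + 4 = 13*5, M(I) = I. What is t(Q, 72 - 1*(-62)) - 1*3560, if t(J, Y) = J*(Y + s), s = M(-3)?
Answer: 4431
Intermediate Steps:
s = -3
Q = 61 (Q = -4 + 13*5 = -4 + 65 = 61)
t(J, Y) = J*(-3 + Y) (t(J, Y) = J*(Y - 3) = J*(-3 + Y))
t(Q, 72 - 1*(-62)) - 1*3560 = 61*(-3 + (72 - 1*(-62))) - 1*3560 = 61*(-3 + (72 + 62)) - 3560 = 61*(-3 + 134) - 3560 = 61*131 - 3560 = 7991 - 3560 = 4431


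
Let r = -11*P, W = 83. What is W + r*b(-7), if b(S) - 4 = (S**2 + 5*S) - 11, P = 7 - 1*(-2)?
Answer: -610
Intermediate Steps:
P = 9 (P = 7 + 2 = 9)
r = -99 (r = -11*9 = -99)
b(S) = -7 + S**2 + 5*S (b(S) = 4 + ((S**2 + 5*S) - 11) = 4 + (-11 + S**2 + 5*S) = -7 + S**2 + 5*S)
W + r*b(-7) = 83 - 99*(-7 + (-7)**2 + 5*(-7)) = 83 - 99*(-7 + 49 - 35) = 83 - 99*7 = 83 - 693 = -610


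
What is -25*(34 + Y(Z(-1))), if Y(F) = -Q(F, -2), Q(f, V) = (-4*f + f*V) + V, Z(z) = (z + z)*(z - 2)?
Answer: -1800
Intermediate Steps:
Z(z) = 2*z*(-2 + z) (Z(z) = (2*z)*(-2 + z) = 2*z*(-2 + z))
Q(f, V) = V - 4*f + V*f (Q(f, V) = (-4*f + V*f) + V = V - 4*f + V*f)
Y(F) = 2 + 6*F (Y(F) = -(-2 - 4*F - 2*F) = -(-2 - 6*F) = 2 + 6*F)
-25*(34 + Y(Z(-1))) = -25*(34 + (2 + 6*(2*(-1)*(-2 - 1)))) = -25*(34 + (2 + 6*(2*(-1)*(-3)))) = -25*(34 + (2 + 6*6)) = -25*(34 + (2 + 36)) = -25*(34 + 38) = -25*72 = -1800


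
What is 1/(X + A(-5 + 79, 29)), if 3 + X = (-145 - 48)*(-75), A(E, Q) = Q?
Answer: 1/14501 ≈ 6.8961e-5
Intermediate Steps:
X = 14472 (X = -3 + (-145 - 48)*(-75) = -3 - 193*(-75) = -3 + 14475 = 14472)
1/(X + A(-5 + 79, 29)) = 1/(14472 + 29) = 1/14501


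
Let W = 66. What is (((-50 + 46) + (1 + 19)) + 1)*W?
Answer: 1122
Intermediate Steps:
(((-50 + 46) + (1 + 19)) + 1)*W = (((-50 + 46) + (1 + 19)) + 1)*66 = ((-4 + 20) + 1)*66 = (16 + 1)*66 = 17*66 = 1122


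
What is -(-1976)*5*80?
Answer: 790400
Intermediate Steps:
-(-1976)*5*80 = -76*(-130)*80 = 9880*80 = 790400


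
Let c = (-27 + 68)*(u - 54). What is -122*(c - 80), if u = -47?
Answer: 514962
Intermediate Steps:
c = -4141 (c = (-27 + 68)*(-47 - 54) = 41*(-101) = -4141)
-122*(c - 80) = -122*(-4141 - 80) = -122*(-4221) = 514962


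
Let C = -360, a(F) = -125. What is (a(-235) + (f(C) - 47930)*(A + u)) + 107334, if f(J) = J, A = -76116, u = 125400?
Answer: -2379817151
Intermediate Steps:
(a(-235) + (f(C) - 47930)*(A + u)) + 107334 = (-125 + (-360 - 47930)*(-76116 + 125400)) + 107334 = (-125 - 48290*49284) + 107334 = (-125 - 2379924360) + 107334 = -2379924485 + 107334 = -2379817151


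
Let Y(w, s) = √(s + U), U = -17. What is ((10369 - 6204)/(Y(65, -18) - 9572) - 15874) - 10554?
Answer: -2421458299112/91623219 - 4165*I*√35/91623219 ≈ -26428.0 - 0.00026893*I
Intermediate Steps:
Y(w, s) = √(-17 + s) (Y(w, s) = √(s - 17) = √(-17 + s))
((10369 - 6204)/(Y(65, -18) - 9572) - 15874) - 10554 = ((10369 - 6204)/(√(-17 - 18) - 9572) - 15874) - 10554 = (4165/(√(-35) - 9572) - 15874) - 10554 = (4165/(I*√35 - 9572) - 15874) - 10554 = (4165/(-9572 + I*√35) - 15874) - 10554 = (-15874 + 4165/(-9572 + I*√35)) - 10554 = -26428 + 4165/(-9572 + I*√35)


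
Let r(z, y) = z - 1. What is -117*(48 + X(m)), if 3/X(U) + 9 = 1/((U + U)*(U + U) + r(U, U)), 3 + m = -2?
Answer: -362502/65 ≈ -5577.0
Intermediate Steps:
r(z, y) = -1 + z
m = -5 (m = -3 - 2 = -5)
X(U) = 3/(-9 + 1/(-1 + U + 4*U**2)) (X(U) = 3/(-9 + 1/((U + U)*(U + U) + (-1 + U))) = 3/(-9 + 1/((2*U)*(2*U) + (-1 + U))) = 3/(-9 + 1/(4*U**2 + (-1 + U))) = 3/(-9 + 1/(-1 + U + 4*U**2)))
-117*(48 + X(m)) = -117*(48 + 3*(1 - 1*(-5) - 4*(-5)**2)/(-10 + 9*(-5) + 36*(-5)**2)) = -117*(48 + 3*(1 + 5 - 4*25)/(-10 - 45 + 36*25)) = -117*(48 + 3*(1 + 5 - 100)/(-10 - 45 + 900)) = -117*(48 + 3*(-94)/845) = -117*(48 + 3*(1/845)*(-94)) = -117*(48 - 282/845) = -117*40278/845 = -362502/65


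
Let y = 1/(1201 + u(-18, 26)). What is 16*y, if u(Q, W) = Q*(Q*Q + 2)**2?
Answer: -16/1911767 ≈ -8.3692e-6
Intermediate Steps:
u(Q, W) = Q*(2 + Q**2)**2 (u(Q, W) = Q*(Q**2 + 2)**2 = Q*(2 + Q**2)**2)
y = -1/1911767 (y = 1/(1201 - 18*(2 + (-18)**2)**2) = 1/(1201 - 18*(2 + 324)**2) = 1/(1201 - 18*326**2) = 1/(1201 - 18*106276) = 1/(1201 - 1912968) = 1/(-1911767) = -1/1911767 ≈ -5.2308e-7)
16*y = 16*(-1/1911767) = -16/1911767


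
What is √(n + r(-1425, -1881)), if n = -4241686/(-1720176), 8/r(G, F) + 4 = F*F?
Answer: √5708815607018990469392970/1521563188908 ≈ 1.5703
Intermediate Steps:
r(G, F) = 8/(-4 + F²) (r(G, F) = 8/(-4 + F*F) = 8/(-4 + F²))
n = 2120843/860088 (n = -4241686*(-1/1720176) = 2120843/860088 ≈ 2.4658)
√(n + r(-1425, -1881)) = √(2120843/860088 + 8/(-4 + (-1881)²)) = √(2120843/860088 + 8/(-4 + 3538161)) = √(2120843/860088 + 8/3538157) = √(7503882387055/3043126377816) = √5708815607018990469392970/1521563188908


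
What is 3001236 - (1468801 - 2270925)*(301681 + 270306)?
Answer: 458807501624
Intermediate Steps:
3001236 - (1468801 - 2270925)*(301681 + 270306) = 3001236 - (-802124)*571987 = 3001236 - 1*(-458804500388) = 3001236 + 458804500388 = 458807501624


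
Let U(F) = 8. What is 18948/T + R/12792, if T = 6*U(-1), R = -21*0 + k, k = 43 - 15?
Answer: 2524835/6396 ≈ 394.75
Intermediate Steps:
k = 28
R = 28 (R = -21*0 + 28 = 0 + 28 = 28)
T = 48 (T = 6*8 = 48)
18948/T + R/12792 = 18948/48 + 28/12792 = 18948*(1/48) + 28*(1/12792) = 1579/4 + 7/3198 = 2524835/6396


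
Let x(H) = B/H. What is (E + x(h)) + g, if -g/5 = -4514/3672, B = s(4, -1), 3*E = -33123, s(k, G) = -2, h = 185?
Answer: -3748102007/339660 ≈ -11035.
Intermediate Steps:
E = -11041 (E = (⅓)*(-33123) = -11041)
B = -2
x(H) = -2/H
g = 11285/1836 (g = -(-22570)/3672 = -5*(-2257/1836) = 11285/1836 ≈ 6.1465)
(E + x(h)) + g = (-11041 - 2/185) + 11285/1836 = -2042587/185 + 11285/1836 = -3748102007/339660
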